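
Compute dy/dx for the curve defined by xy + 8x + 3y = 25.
Differentiate the relation implicitly: treat y = y(x) and apply the chain rule, so every y-derivative picks up a y' = dy/dx factor.

With everything moved to the left-hand side, differentiate term by term:
  d/dx[xy] = x·y' + y
  d/dx[8x] = 8
  d/dx[3y] = 3·y'
  d/dx[-25] = 0

Separating the contributions that come from x directly and those that come through y:
  without y':      y + 8
  multiplying y':  x + 3

so (y + 8) + (x + 3)·y' = 0, and therefore
  dy/dx = -(y + 8)/(x + 3) = (-y - 8)/(x + 3)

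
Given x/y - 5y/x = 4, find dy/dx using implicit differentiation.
Apply d/dx to both sides, remembering that y depends on x. Each occurrence of y therefore brings in a y' = dy/dx via the chain rule.

With F(x, y) equal to the left-hand side minus the right, differentiate F term by term:
  d/dx[x/y] = -x·y'/y^2 + 1/y
  d/dx[-5y/x] = -5·y'/x + 5y/x^2
  d/dx[-4] = 0
Adding these up, d/dx[F] = 0 becomes
  (1/y + 5y/x^2) + (-x/y^2 - 5/x)·y' = 0,
so isolating y',
  dy/dx = -(1/y + 5y/x^2)/(-x/y^2 - 5/x)
        = -((x^2 + 5y^2)/(x^2y))/(-(x^2 + 5y^2)/(xy^2)) = y/x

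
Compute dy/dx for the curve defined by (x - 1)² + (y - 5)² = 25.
Apply d/dx to both sides, remembering that y depends on x. Each occurrence of y therefore brings in a y' = dy/dx via the chain rule.

With F(x, y) equal to the left-hand side minus the right, differentiate F term by term:
  d/dx[(x - 1)^2] = 2x - 2
  d/dx[(y - 5)^2] = 2·y'(y - 5)
  d/dx[-25] = 0
Adding these up, d/dx[F] = 0 becomes
  (2x - 2) + (2y - 10)·y' = 0,
so isolating y',
  dy/dx = -(2x - 2)/(2y - 10) = (1 - x)/(y - 5)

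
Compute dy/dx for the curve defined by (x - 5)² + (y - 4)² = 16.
Differentiate the relation implicitly: treat y = y(x) and apply the chain rule, so every y-derivative picks up a y' = dy/dx factor.

With everything moved to the left-hand side, differentiate term by term:
  d/dx[(x - 5)^2] = 2x - 10
  d/dx[(y - 4)^2] = 2·y'(y - 4)
  d/dx[-16] = 0

Separating the contributions that come from x directly and those that come through y:
  without y':      2x - 10
  multiplying y':  2y - 8

so (2x - 10) + (2y - 8)·y' = 0, and therefore
  dy/dx = -(2x - 10)/(2y - 8) = (5 - x)/(y - 4)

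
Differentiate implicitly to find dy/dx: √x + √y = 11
Differentiate both sides with respect to x, treating y as y(x). By the chain rule, any term containing y contributes a factor of y' = dy/dx when we differentiate it.

Move every term to one side and write the relation as F(x, y) = 0. Term by term,
  d/dx[√(x)] = 1/(2√(x))
  d/dx[√(y)] = y'/(2√(y))
  d/dx[-11] = 0

The pieces without y' make up ∂F/∂x and the coefficient of y' is ∂F/∂y:
  ∂F/∂x = 1/(2√(x)),
  ∂F/∂y = 1/(2√(y)).

Since d/dx[F] = ∂F/∂x + (∂F/∂y)·y' = 0, solve for y':
  (∂F/∂y)·y' = -∂F/∂x
  dy/dx = -(∂F/∂x)/(∂F/∂y) = -(1/(2√(x)))/(1/(2√(y))) = -√(y)/√(x)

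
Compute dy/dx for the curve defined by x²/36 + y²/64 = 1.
Apply d/dx to both sides, remembering that y depends on x. Each occurrence of y therefore brings in a y' = dy/dx via the chain rule.

With F(x, y) equal to the left-hand side minus the right, differentiate F term by term:
  d/dx[x^2/36] = x/18
  d/dx[y^2/64] = y·y'/32
  d/dx[-1] = 0
Adding these up, d/dx[F] = 0 becomes
  (x/18) + (y/32)·y' = 0,
so isolating y',
  dy/dx = -(x/18)/(y/32) = -16x/(9y)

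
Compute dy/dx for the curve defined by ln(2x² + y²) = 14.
Apply d/dx to both sides, remembering that y depends on x. Each occurrence of y therefore brings in a y' = dy/dx via the chain rule.

With F(x, y) equal to the left-hand side minus the right, differentiate F term by term:
  d/dx[ln(2x^2 + y^2)] = (4x + 2y·y')/(2x^2 + y^2)
  d/dx[-14] = 0
Adding these up, d/dx[F] = 0 becomes
  (4x/(2x^2 + y^2)) + (2y/(2x^2 + y^2))·y' = 0,
so isolating y',
  dy/dx = -(4x/(2x^2 + y^2))/(2y/(2x^2 + y^2)) = -2x/y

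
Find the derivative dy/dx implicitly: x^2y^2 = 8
Differentiate the relation implicitly: treat y = y(x) and apply the chain rule, so every y-derivative picks up a y' = dy/dx factor.

With everything moved to the left-hand side, differentiate term by term:
  d/dx[x^2y^2] = 2x^2y·y' + 2xy^2
  d/dx[-8] = 0

Separating the contributions that come from x directly and those that come through y:
  without y':      2xy^2
  multiplying y':  2x^2y

so (2xy^2) + (2x^2y)·y' = 0, and therefore
  dy/dx = -(2xy^2)/(2x^2y) = -y/x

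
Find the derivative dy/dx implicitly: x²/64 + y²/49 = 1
Differentiate the relation implicitly: treat y = y(x) and apply the chain rule, so every y-derivative picks up a y' = dy/dx factor.

With everything moved to the left-hand side, differentiate term by term:
  d/dx[x^2/64] = x/32
  d/dx[y^2/49] = 2y·y'/49
  d/dx[-1] = 0

Separating the contributions that come from x directly and those that come through y:
  without y':      x/32
  multiplying y':  2y/49

so (x/32) + (2y/49)·y' = 0, and therefore
  dy/dx = -(x/32)/(2y/49) = -49x/(64y)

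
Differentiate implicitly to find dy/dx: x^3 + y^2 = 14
Differentiate both sides with respect to x, treating y as y(x). By the chain rule, any term containing y contributes a factor of y' = dy/dx when we differentiate it.

Move every term to one side and write the relation as F(x, y) = 0. Term by term,
  d/dx[x^3] = 3x^2
  d/dx[y^2] = 2y·y'
  d/dx[-14] = 0

The pieces without y' make up ∂F/∂x and the coefficient of y' is ∂F/∂y:
  ∂F/∂x = 3x^2,
  ∂F/∂y = 2y.

Since d/dx[F] = ∂F/∂x + (∂F/∂y)·y' = 0, solve for y':
  (∂F/∂y)·y' = -∂F/∂x
  dy/dx = -(∂F/∂x)/(∂F/∂y) = -(3x^2)/(2y) = -3x^2/(2y)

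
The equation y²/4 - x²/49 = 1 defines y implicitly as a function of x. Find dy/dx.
Differentiate both sides with respect to x, treating y as y(x). By the chain rule, any term containing y contributes a factor of y' = dy/dx when we differentiate it.

Move every term to one side and write the relation as F(x, y) = 0. Term by term,
  d/dx[-x^2/49] = -2x/49
  d/dx[y^2/4] = y·y'/2
  d/dx[-1] = 0

The pieces without y' make up ∂F/∂x and the coefficient of y' is ∂F/∂y:
  ∂F/∂x = -2x/49,
  ∂F/∂y = y/2.

Since d/dx[F] = ∂F/∂x + (∂F/∂y)·y' = 0, solve for y':
  (∂F/∂y)·y' = -∂F/∂x
  dy/dx = -(∂F/∂x)/(∂F/∂y) = -(-2x/49)/(y/2) = 4x/(49y)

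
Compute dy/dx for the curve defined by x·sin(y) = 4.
Differentiate the relation implicitly: treat y = y(x) and apply the chain rule, so every y-derivative picks up a y' = dy/dx factor.

With everything moved to the left-hand side, differentiate term by term:
  d/dx[x·sin(y)] = x·y'·cos(y) + sin(y)
  d/dx[-4] = 0

Separating the contributions that come from x directly and those that come through y:
  without y':      sin(y)
  multiplying y':  x·cos(y)

so (sin(y)) + (x·cos(y))·y' = 0, and therefore
  dy/dx = -(sin(y))/(x·cos(y)) = -tan(y)/x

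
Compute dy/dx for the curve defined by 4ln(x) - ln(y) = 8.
Take d/dx of both sides. Since y is implicitly a function of x, the chain rule attaches a y' = dy/dx factor whenever we differentiate through y.

Set F(x, y) = (left side) − (right side), so the curve is F = 0. Differentiating each term of F:
  d/dx[4ln(x)] = 4/x
  d/dx[-ln(y)] = -y'/y
  d/dx[-8] = 0

Collecting, the y'-free part is the partial derivative in x and the y' coefficient is the partial derivative in y:
  ∂F/∂x = 4/x
  ∂F/∂y = -1/y

so d/dx[F(x, y(x))] = ∂F/∂x + (∂F/∂y)·y' = 0. Rearranging,
  dy/dx = -(∂F/∂x)/(∂F/∂y) = -(4/x)/(-1/y) = 4y/x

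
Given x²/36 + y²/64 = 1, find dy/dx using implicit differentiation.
Take d/dx of both sides. Since y is implicitly a function of x, the chain rule attaches a y' = dy/dx factor whenever we differentiate through y.

Set F(x, y) = (left side) − (right side), so the curve is F = 0. Differentiating each term of F:
  d/dx[x^2/36] = x/18
  d/dx[y^2/64] = y·y'/32
  d/dx[-1] = 0

Collecting, the y'-free part is the partial derivative in x and the y' coefficient is the partial derivative in y:
  ∂F/∂x = x/18
  ∂F/∂y = y/32

so d/dx[F(x, y(x))] = ∂F/∂x + (∂F/∂y)·y' = 0. Rearranging,
  dy/dx = -(∂F/∂x)/(∂F/∂y) = -(x/18)/(y/32) = -16x/(9y)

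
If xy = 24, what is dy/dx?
Differentiate both sides with respect to x, treating y as y(x). By the chain rule, any term containing y contributes a factor of y' = dy/dx when we differentiate it.

Move every term to one side and write the relation as F(x, y) = 0. Term by term,
  d/dx[xy] = x·y' + y
  d/dx[-24] = 0

The pieces without y' make up ∂F/∂x and the coefficient of y' is ∂F/∂y:
  ∂F/∂x = y,
  ∂F/∂y = x.

Since d/dx[F] = ∂F/∂x + (∂F/∂y)·y' = 0, solve for y':
  (∂F/∂y)·y' = -∂F/∂x
  dy/dx = -(∂F/∂x)/(∂F/∂y) = -(y)/(x) = -y/x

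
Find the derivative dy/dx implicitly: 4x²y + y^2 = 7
Differentiate both sides with respect to x, treating y as y(x). By the chain rule, any term containing y contributes a factor of y' = dy/dx when we differentiate it.

Move every term to one side and write the relation as F(x, y) = 0. Term by term,
  d/dx[4x^2y] = 4x^2·y' + 8xy
  d/dx[y^2] = 2y·y'
  d/dx[-7] = 0

The pieces without y' make up ∂F/∂x and the coefficient of y' is ∂F/∂y:
  ∂F/∂x = 8xy,
  ∂F/∂y = 4x^2 + 2y.

Since d/dx[F] = ∂F/∂x + (∂F/∂y)·y' = 0, solve for y':
  (∂F/∂y)·y' = -∂F/∂x
  dy/dx = -(∂F/∂x)/(∂F/∂y) = -(8xy)/(4x^2 + 2y) = -4xy/(2x^2 + y)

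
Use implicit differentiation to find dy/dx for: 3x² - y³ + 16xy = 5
Differentiate both sides with respect to x, treating y as y(x). By the chain rule, any term containing y contributes a factor of y' = dy/dx when we differentiate it.

Move every term to one side and write the relation as F(x, y) = 0. Term by term,
  d/dx[3x^2] = 6x
  d/dx[16xy] = 16x·y' + 16y
  d/dx[-y^3] = -3y^2·y'
  d/dx[-5] = 0

The pieces without y' make up ∂F/∂x and the coefficient of y' is ∂F/∂y:
  ∂F/∂x = 6x + 16y,
  ∂F/∂y = 16x - 3y^2.

Since d/dx[F] = ∂F/∂x + (∂F/∂y)·y' = 0, solve for y':
  (∂F/∂y)·y' = -∂F/∂x
  dy/dx = -(∂F/∂x)/(∂F/∂y) = -(6x + 16y)/(16x - 3y^2) = 2(-3x - 8y)/(16x - 3y^2)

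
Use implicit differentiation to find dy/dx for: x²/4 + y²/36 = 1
Take d/dx of both sides. Since y is implicitly a function of x, the chain rule attaches a y' = dy/dx factor whenever we differentiate through y.

Set F(x, y) = (left side) − (right side), so the curve is F = 0. Differentiating each term of F:
  d/dx[x^2/4] = x/2
  d/dx[y^2/36] = y·y'/18
  d/dx[-1] = 0

Collecting, the y'-free part is the partial derivative in x and the y' coefficient is the partial derivative in y:
  ∂F/∂x = x/2
  ∂F/∂y = y/18

so d/dx[F(x, y(x))] = ∂F/∂x + (∂F/∂y)·y' = 0. Rearranging,
  dy/dx = -(∂F/∂x)/(∂F/∂y) = -(x/2)/(y/18) = -9x/y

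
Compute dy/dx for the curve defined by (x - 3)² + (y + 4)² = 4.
Take d/dx of both sides. Since y is implicitly a function of x, the chain rule attaches a y' = dy/dx factor whenever we differentiate through y.

Set F(x, y) = (left side) − (right side), so the curve is F = 0. Differentiating each term of F:
  d/dx[(x - 3)^2] = 2x - 6
  d/dx[(y + 4)^2] = 2·y'(y + 4)
  d/dx[-4] = 0

Collecting, the y'-free part is the partial derivative in x and the y' coefficient is the partial derivative in y:
  ∂F/∂x = 2x - 6
  ∂F/∂y = 2y + 8

so d/dx[F(x, y(x))] = ∂F/∂x + (∂F/∂y)·y' = 0. Rearranging,
  dy/dx = -(∂F/∂x)/(∂F/∂y) = -(2x - 6)/(2y + 8) = (3 - x)/(y + 4)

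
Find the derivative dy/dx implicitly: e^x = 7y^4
Apply d/dx to both sides, remembering that y depends on x. Each occurrence of y therefore brings in a y' = dy/dx via the chain rule.

With F(x, y) equal to the left-hand side minus the right, differentiate F term by term:
  d/dx[-7y^4] = -28y^3·y'
  d/dx[e^(x)] = e^(x)
Adding these up, d/dx[F] = 0 becomes
  (e^(x)) + (-28y^3)·y' = 0,
so isolating y',
  dy/dx = -(e^(x))/(-28y^3) = e^(x)/(28y^3)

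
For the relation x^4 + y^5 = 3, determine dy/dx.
Differentiate both sides with respect to x, treating y as y(x). By the chain rule, any term containing y contributes a factor of y' = dy/dx when we differentiate it.

Move every term to one side and write the relation as F(x, y) = 0. Term by term,
  d/dx[x^4] = 4x^3
  d/dx[y^5] = 5y^4·y'
  d/dx[-3] = 0

The pieces without y' make up ∂F/∂x and the coefficient of y' is ∂F/∂y:
  ∂F/∂x = 4x^3,
  ∂F/∂y = 5y^4.

Since d/dx[F] = ∂F/∂x + (∂F/∂y)·y' = 0, solve for y':
  (∂F/∂y)·y' = -∂F/∂x
  dy/dx = -(∂F/∂x)/(∂F/∂y) = -(4x^3)/(5y^4) = -4x^3/(5y^4)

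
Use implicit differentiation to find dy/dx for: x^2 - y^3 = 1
Take d/dx of both sides. Since y is implicitly a function of x, the chain rule attaches a y' = dy/dx factor whenever we differentiate through y.

Set F(x, y) = (left side) − (right side), so the curve is F = 0. Differentiating each term of F:
  d/dx[x^2] = 2x
  d/dx[-y^3] = -3y^2·y'
  d/dx[-1] = 0

Collecting, the y'-free part is the partial derivative in x and the y' coefficient is the partial derivative in y:
  ∂F/∂x = 2x
  ∂F/∂y = -3y^2

so d/dx[F(x, y(x))] = ∂F/∂x + (∂F/∂y)·y' = 0. Rearranging,
  dy/dx = -(∂F/∂x)/(∂F/∂y) = -(2x)/(-3y^2) = 2x/(3y^2)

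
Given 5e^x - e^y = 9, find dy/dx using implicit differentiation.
Apply d/dx to both sides, remembering that y depends on x. Each occurrence of y therefore brings in a y' = dy/dx via the chain rule.

With F(x, y) equal to the left-hand side minus the right, differentiate F term by term:
  d/dx[5e^(x)] = 5e^(x)
  d/dx[-e^(y)] = -y'·e^(y)
  d/dx[-9] = 0
Adding these up, d/dx[F] = 0 becomes
  (5e^(x)) + (-e^(y))·y' = 0,
so isolating y',
  dy/dx = -(5e^(x))/(-e^(y)) = 5e^(x - y)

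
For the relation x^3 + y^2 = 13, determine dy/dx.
Differentiate both sides with respect to x, treating y as y(x). By the chain rule, any term containing y contributes a factor of y' = dy/dx when we differentiate it.

Move every term to one side and write the relation as F(x, y) = 0. Term by term,
  d/dx[x^3] = 3x^2
  d/dx[y^2] = 2y·y'
  d/dx[-13] = 0

The pieces without y' make up ∂F/∂x and the coefficient of y' is ∂F/∂y:
  ∂F/∂x = 3x^2,
  ∂F/∂y = 2y.

Since d/dx[F] = ∂F/∂x + (∂F/∂y)·y' = 0, solve for y':
  (∂F/∂y)·y' = -∂F/∂x
  dy/dx = -(∂F/∂x)/(∂F/∂y) = -(3x^2)/(2y) = -3x^2/(2y)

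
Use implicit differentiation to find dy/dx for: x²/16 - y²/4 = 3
Take d/dx of both sides. Since y is implicitly a function of x, the chain rule attaches a y' = dy/dx factor whenever we differentiate through y.

Set F(x, y) = (left side) − (right side), so the curve is F = 0. Differentiating each term of F:
  d/dx[x^2/16] = x/8
  d/dx[-y^2/4] = -y·y'/2
  d/dx[-3] = 0

Collecting, the y'-free part is the partial derivative in x and the y' coefficient is the partial derivative in y:
  ∂F/∂x = x/8
  ∂F/∂y = -y/2

so d/dx[F(x, y(x))] = ∂F/∂x + (∂F/∂y)·y' = 0. Rearranging,
  dy/dx = -(∂F/∂x)/(∂F/∂y) = -(x/8)/(-y/2) = x/(4y)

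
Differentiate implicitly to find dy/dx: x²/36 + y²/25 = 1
Apply d/dx to both sides, remembering that y depends on x. Each occurrence of y therefore brings in a y' = dy/dx via the chain rule.

With F(x, y) equal to the left-hand side minus the right, differentiate F term by term:
  d/dx[x^2/36] = x/18
  d/dx[y^2/25] = 2y·y'/25
  d/dx[-1] = 0
Adding these up, d/dx[F] = 0 becomes
  (x/18) + (2y/25)·y' = 0,
so isolating y',
  dy/dx = -(x/18)/(2y/25) = -25x/(36y)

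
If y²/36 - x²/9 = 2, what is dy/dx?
Apply d/dx to both sides, remembering that y depends on x. Each occurrence of y therefore brings in a y' = dy/dx via the chain rule.

With F(x, y) equal to the left-hand side minus the right, differentiate F term by term:
  d/dx[-x^2/9] = -2x/9
  d/dx[y^2/36] = y·y'/18
  d/dx[-2] = 0
Adding these up, d/dx[F] = 0 becomes
  (-2x/9) + (y/18)·y' = 0,
so isolating y',
  dy/dx = -(-2x/9)/(y/18) = 4x/y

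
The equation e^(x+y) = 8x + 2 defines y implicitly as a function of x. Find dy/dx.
Differentiate the relation implicitly: treat y = y(x) and apply the chain rule, so every y-derivative picks up a y' = dy/dx factor.

With everything moved to the left-hand side, differentiate term by term:
  d/dx[-8x] = -8
  d/dx[e^(x + y)] = (y' + 1)·e^(x + y)
  d/dx[-2] = 0

Separating the contributions that come from x directly and those that come through y:
  without y':      e^(x + y) - 8
  multiplying y':  e^(x + y)

so (e^(x + y) - 8) + (e^(x + y))·y' = 0, and therefore
  dy/dx = -(e^(x + y) - 8)/(e^(x + y)) = 8e^(-x - y) - 1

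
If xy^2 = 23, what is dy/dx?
Differentiate both sides with respect to x, treating y as y(x). By the chain rule, any term containing y contributes a factor of y' = dy/dx when we differentiate it.

Move every term to one side and write the relation as F(x, y) = 0. Term by term,
  d/dx[xy^2] = 2xy·y' + y^2
  d/dx[-23] = 0

The pieces without y' make up ∂F/∂x and the coefficient of y' is ∂F/∂y:
  ∂F/∂x = y^2,
  ∂F/∂y = 2xy.

Since d/dx[F] = ∂F/∂x + (∂F/∂y)·y' = 0, solve for y':
  (∂F/∂y)·y' = -∂F/∂x
  dy/dx = -(∂F/∂x)/(∂F/∂y) = -(y^2)/(2xy) = -y/(2x)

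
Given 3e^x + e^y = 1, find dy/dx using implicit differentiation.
Differentiate both sides with respect to x, treating y as y(x). By the chain rule, any term containing y contributes a factor of y' = dy/dx when we differentiate it.

Move every term to one side and write the relation as F(x, y) = 0. Term by term,
  d/dx[3e^(x)] = 3e^(x)
  d/dx[e^(y)] = y'·e^(y)
  d/dx[-1] = 0

The pieces without y' make up ∂F/∂x and the coefficient of y' is ∂F/∂y:
  ∂F/∂x = 3e^(x),
  ∂F/∂y = e^(y).

Since d/dx[F] = ∂F/∂x + (∂F/∂y)·y' = 0, solve for y':
  (∂F/∂y)·y' = -∂F/∂x
  dy/dx = -(∂F/∂x)/(∂F/∂y) = -(3e^(x))/(e^(y)) = -3e^(x - y)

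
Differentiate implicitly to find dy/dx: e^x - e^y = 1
Differentiate both sides with respect to x, treating y as y(x). By the chain rule, any term containing y contributes a factor of y' = dy/dx when we differentiate it.

Move every term to one side and write the relation as F(x, y) = 0. Term by term,
  d/dx[e^(x)] = e^(x)
  d/dx[-e^(y)] = -y'·e^(y)
  d/dx[-1] = 0

The pieces without y' make up ∂F/∂x and the coefficient of y' is ∂F/∂y:
  ∂F/∂x = e^(x),
  ∂F/∂y = -e^(y).

Since d/dx[F] = ∂F/∂x + (∂F/∂y)·y' = 0, solve for y':
  (∂F/∂y)·y' = -∂F/∂x
  dy/dx = -(∂F/∂x)/(∂F/∂y) = -(e^(x))/(-e^(y)) = e^(x - y)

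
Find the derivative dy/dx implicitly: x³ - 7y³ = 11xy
Take d/dx of both sides. Since y is implicitly a function of x, the chain rule attaches a y' = dy/dx factor whenever we differentiate through y.

Set F(x, y) = (left side) − (right side), so the curve is F = 0. Differentiating each term of F:
  d/dx[x^3] = 3x^2
  d/dx[-11xy] = -11x·y' - 11y
  d/dx[-7y^3] = -21y^2·y'

Collecting, the y'-free part is the partial derivative in x and the y' coefficient is the partial derivative in y:
  ∂F/∂x = 3x^2 - 11y
  ∂F/∂y = -11x - 21y^2

so d/dx[F(x, y(x))] = ∂F/∂x + (∂F/∂y)·y' = 0. Rearranging,
  dy/dx = -(∂F/∂x)/(∂F/∂y) = -(3x^2 - 11y)/(-11x - 21y^2) = (3x^2 - 11y)/(11x + 21y^2)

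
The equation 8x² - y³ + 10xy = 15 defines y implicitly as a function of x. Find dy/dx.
Differentiate the relation implicitly: treat y = y(x) and apply the chain rule, so every y-derivative picks up a y' = dy/dx factor.

With everything moved to the left-hand side, differentiate term by term:
  d/dx[8x^2] = 16x
  d/dx[10xy] = 10x·y' + 10y
  d/dx[-y^3] = -3y^2·y'
  d/dx[-15] = 0

Separating the contributions that come from x directly and those that come through y:
  without y':      16x + 10y
  multiplying y':  10x - 3y^2

so (16x + 10y) + (10x - 3y^2)·y' = 0, and therefore
  dy/dx = -(16x + 10y)/(10x - 3y^2) = 2(-8x - 5y)/(10x - 3y^2)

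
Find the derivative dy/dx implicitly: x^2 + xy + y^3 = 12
Differentiate the relation implicitly: treat y = y(x) and apply the chain rule, so every y-derivative picks up a y' = dy/dx factor.

With everything moved to the left-hand side, differentiate term by term:
  d/dx[x^2] = 2x
  d/dx[xy] = x·y' + y
  d/dx[y^3] = 3y^2·y'
  d/dx[-12] = 0

Separating the contributions that come from x directly and those that come through y:
  without y':      2x + y
  multiplying y':  x + 3y^2

so (2x + y) + (x + 3y^2)·y' = 0, and therefore
  dy/dx = -(2x + y)/(x + 3y^2) = (-2x - y)/(x + 3y^2)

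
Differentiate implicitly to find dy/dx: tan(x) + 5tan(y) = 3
Apply d/dx to both sides, remembering that y depends on x. Each occurrence of y therefore brings in a y' = dy/dx via the chain rule.

With F(x, y) equal to the left-hand side minus the right, differentiate F term by term:
  d/dx[tan(x)] = tan(x)^2 + 1
  d/dx[5tan(y)] = 5·y'(tan(y)^2 + 1)
  d/dx[-3] = 0
Adding these up, d/dx[F] = 0 becomes
  (tan(x)^2 + 1) + (5tan(y)^2 + 5)·y' = 0,
so isolating y',
  dy/dx = -(tan(x)^2 + 1)/(5tan(y)^2 + 5) = -cos(y)^2/(5cos(x)^2)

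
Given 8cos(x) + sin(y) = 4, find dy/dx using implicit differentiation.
Differentiate the relation implicitly: treat y = y(x) and apply the chain rule, so every y-derivative picks up a y' = dy/dx factor.

With everything moved to the left-hand side, differentiate term by term:
  d/dx[sin(y)] = y'·cos(y)
  d/dx[8cos(x)] = -8sin(x)
  d/dx[-4] = 0

Separating the contributions that come from x directly and those that come through y:
  without y':      -8sin(x)
  multiplying y':  cos(y)

so (-8sin(x)) + (cos(y))·y' = 0, and therefore
  dy/dx = -(-8sin(x))/(cos(y)) = 8sin(x)/cos(y)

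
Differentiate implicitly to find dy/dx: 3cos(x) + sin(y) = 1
Take d/dx of both sides. Since y is implicitly a function of x, the chain rule attaches a y' = dy/dx factor whenever we differentiate through y.

Set F(x, y) = (left side) − (right side), so the curve is F = 0. Differentiating each term of F:
  d/dx[sin(y)] = y'·cos(y)
  d/dx[3cos(x)] = -3sin(x)
  d/dx[-1] = 0

Collecting, the y'-free part is the partial derivative in x and the y' coefficient is the partial derivative in y:
  ∂F/∂x = -3sin(x)
  ∂F/∂y = cos(y)

so d/dx[F(x, y(x))] = ∂F/∂x + (∂F/∂y)·y' = 0. Rearranging,
  dy/dx = -(∂F/∂x)/(∂F/∂y) = -(-3sin(x))/(cos(y)) = 3sin(x)/cos(y)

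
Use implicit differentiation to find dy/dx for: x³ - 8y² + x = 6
Differentiate the relation implicitly: treat y = y(x) and apply the chain rule, so every y-derivative picks up a y' = dy/dx factor.

With everything moved to the left-hand side, differentiate term by term:
  d/dx[x^3] = 3x^2
  d/dx[x] = 1
  d/dx[-8y^2] = -16y·y'
  d/dx[-6] = 0

Separating the contributions that come from x directly and those that come through y:
  without y':      3x^2 + 1
  multiplying y':  -16y

so (3x^2 + 1) + (-16y)·y' = 0, and therefore
  dy/dx = -(3x^2 + 1)/(-16y) = (3x^2 + 1)/(16y)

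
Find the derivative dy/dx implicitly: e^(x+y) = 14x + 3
Differentiate the relation implicitly: treat y = y(x) and apply the chain rule, so every y-derivative picks up a y' = dy/dx factor.

With everything moved to the left-hand side, differentiate term by term:
  d/dx[-14x] = -14
  d/dx[e^(x + y)] = (y' + 1)·e^(x + y)
  d/dx[-3] = 0

Separating the contributions that come from x directly and those that come through y:
  without y':      e^(x + y) - 14
  multiplying y':  e^(x + y)

so (e^(x + y) - 14) + (e^(x + y))·y' = 0, and therefore
  dy/dx = -(e^(x + y) - 14)/(e^(x + y)) = 14e^(-x - y) - 1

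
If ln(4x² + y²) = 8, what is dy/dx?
Apply d/dx to both sides, remembering that y depends on x. Each occurrence of y therefore brings in a y' = dy/dx via the chain rule.

With F(x, y) equal to the left-hand side minus the right, differentiate F term by term:
  d/dx[ln(4x^2 + y^2)] = (8x + 2y·y')/(4x^2 + y^2)
  d/dx[-8] = 0
Adding these up, d/dx[F] = 0 becomes
  (8x/(4x^2 + y^2)) + (2y/(4x^2 + y^2))·y' = 0,
so isolating y',
  dy/dx = -(8x/(4x^2 + y^2))/(2y/(4x^2 + y^2)) = -4x/y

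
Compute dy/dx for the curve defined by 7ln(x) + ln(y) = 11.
Apply d/dx to both sides, remembering that y depends on x. Each occurrence of y therefore brings in a y' = dy/dx via the chain rule.

With F(x, y) equal to the left-hand side minus the right, differentiate F term by term:
  d/dx[7ln(x)] = 7/x
  d/dx[ln(y)] = y'/y
  d/dx[-11] = 0
Adding these up, d/dx[F] = 0 becomes
  (7/x) + (1/y)·y' = 0,
so isolating y',
  dy/dx = -(7/x)/(1/y) = -7y/x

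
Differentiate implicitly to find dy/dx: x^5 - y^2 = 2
Apply d/dx to both sides, remembering that y depends on x. Each occurrence of y therefore brings in a y' = dy/dx via the chain rule.

With F(x, y) equal to the left-hand side minus the right, differentiate F term by term:
  d/dx[x^5] = 5x^4
  d/dx[-y^2] = -2y·y'
  d/dx[-2] = 0
Adding these up, d/dx[F] = 0 becomes
  (5x^4) + (-2y)·y' = 0,
so isolating y',
  dy/dx = -(5x^4)/(-2y) = 5x^4/(2y)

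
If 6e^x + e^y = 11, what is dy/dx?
Apply d/dx to both sides, remembering that y depends on x. Each occurrence of y therefore brings in a y' = dy/dx via the chain rule.

With F(x, y) equal to the left-hand side minus the right, differentiate F term by term:
  d/dx[6e^(x)] = 6e^(x)
  d/dx[e^(y)] = y'·e^(y)
  d/dx[-11] = 0
Adding these up, d/dx[F] = 0 becomes
  (6e^(x)) + (e^(y))·y' = 0,
so isolating y',
  dy/dx = -(6e^(x))/(e^(y)) = -6e^(x - y)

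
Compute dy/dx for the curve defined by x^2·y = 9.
Differentiate the relation implicitly: treat y = y(x) and apply the chain rule, so every y-derivative picks up a y' = dy/dx factor.

With everything moved to the left-hand side, differentiate term by term:
  d/dx[x^2y] = x^2·y' + 2xy
  d/dx[-9] = 0

Separating the contributions that come from x directly and those that come through y:
  without y':      2xy
  multiplying y':  x^2

so (2xy) + (x^2)·y' = 0, and therefore
  dy/dx = -(2xy)/(x^2) = -2y/x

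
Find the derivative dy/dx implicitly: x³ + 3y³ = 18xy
Differentiate both sides with respect to x, treating y as y(x). By the chain rule, any term containing y contributes a factor of y' = dy/dx when we differentiate it.

Move every term to one side and write the relation as F(x, y) = 0. Term by term,
  d/dx[x^3] = 3x^2
  d/dx[-18xy] = -18x·y' - 18y
  d/dx[3y^3] = 9y^2·y'

The pieces without y' make up ∂F/∂x and the coefficient of y' is ∂F/∂y:
  ∂F/∂x = 3x^2 - 18y,
  ∂F/∂y = -18x + 9y^2.

Since d/dx[F] = ∂F/∂x + (∂F/∂y)·y' = 0, solve for y':
  (∂F/∂y)·y' = -∂F/∂x
  dy/dx = -(∂F/∂x)/(∂F/∂y) = -(3x^2 - 18y)/(-18x + 9y^2) = (x^2 - 6y)/(3(2x - y^2))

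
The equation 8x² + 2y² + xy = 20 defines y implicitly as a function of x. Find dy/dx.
Differentiate both sides with respect to x, treating y as y(x). By the chain rule, any term containing y contributes a factor of y' = dy/dx when we differentiate it.

Move every term to one side and write the relation as F(x, y) = 0. Term by term,
  d/dx[8x^2] = 16x
  d/dx[xy] = x·y' + y
  d/dx[2y^2] = 4y·y'
  d/dx[-20] = 0

The pieces without y' make up ∂F/∂x and the coefficient of y' is ∂F/∂y:
  ∂F/∂x = 16x + y,
  ∂F/∂y = x + 4y.

Since d/dx[F] = ∂F/∂x + (∂F/∂y)·y' = 0, solve for y':
  (∂F/∂y)·y' = -∂F/∂x
  dy/dx = -(∂F/∂x)/(∂F/∂y) = -(16x + y)/(x + 4y) = (-16x - y)/(x + 4y)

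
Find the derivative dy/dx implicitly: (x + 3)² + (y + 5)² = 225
Differentiate both sides with respect to x, treating y as y(x). By the chain rule, any term containing y contributes a factor of y' = dy/dx when we differentiate it.

Move every term to one side and write the relation as F(x, y) = 0. Term by term,
  d/dx[(x + 3)^2] = 2x + 6
  d/dx[(y + 5)^2] = 2·y'(y + 5)
  d/dx[-225] = 0

The pieces without y' make up ∂F/∂x and the coefficient of y' is ∂F/∂y:
  ∂F/∂x = 2x + 6,
  ∂F/∂y = 2y + 10.

Since d/dx[F] = ∂F/∂x + (∂F/∂y)·y' = 0, solve for y':
  (∂F/∂y)·y' = -∂F/∂x
  dy/dx = -(∂F/∂x)/(∂F/∂y) = -(2x + 6)/(2y + 10) = (-x - 3)/(y + 5)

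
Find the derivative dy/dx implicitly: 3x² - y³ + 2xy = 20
Differentiate the relation implicitly: treat y = y(x) and apply the chain rule, so every y-derivative picks up a y' = dy/dx factor.

With everything moved to the left-hand side, differentiate term by term:
  d/dx[3x^2] = 6x
  d/dx[2xy] = 2x·y' + 2y
  d/dx[-y^3] = -3y^2·y'
  d/dx[-20] = 0

Separating the contributions that come from x directly and those that come through y:
  without y':      6x + 2y
  multiplying y':  2x - 3y^2

so (6x + 2y) + (2x - 3y^2)·y' = 0, and therefore
  dy/dx = -(6x + 2y)/(2x - 3y^2) = 2(-3x - y)/(2x - 3y^2)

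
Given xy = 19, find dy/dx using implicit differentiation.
Take d/dx of both sides. Since y is implicitly a function of x, the chain rule attaches a y' = dy/dx factor whenever we differentiate through y.

Set F(x, y) = (left side) − (right side), so the curve is F = 0. Differentiating each term of F:
  d/dx[xy] = x·y' + y
  d/dx[-19] = 0

Collecting, the y'-free part is the partial derivative in x and the y' coefficient is the partial derivative in y:
  ∂F/∂x = y
  ∂F/∂y = x

so d/dx[F(x, y(x))] = ∂F/∂x + (∂F/∂y)·y' = 0. Rearranging,
  dy/dx = -(∂F/∂x)/(∂F/∂y) = -(y)/(x) = -y/x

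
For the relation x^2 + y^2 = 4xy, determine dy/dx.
Differentiate both sides with respect to x, treating y as y(x). By the chain rule, any term containing y contributes a factor of y' = dy/dx when we differentiate it.

Move every term to one side and write the relation as F(x, y) = 0. Term by term,
  d/dx[x^2] = 2x
  d/dx[-4xy] = -4x·y' - 4y
  d/dx[y^2] = 2y·y'

The pieces without y' make up ∂F/∂x and the coefficient of y' is ∂F/∂y:
  ∂F/∂x = 2x - 4y,
  ∂F/∂y = -4x + 2y.

Since d/dx[F] = ∂F/∂x + (∂F/∂y)·y' = 0, solve for y':
  (∂F/∂y)·y' = -∂F/∂x
  dy/dx = -(∂F/∂x)/(∂F/∂y) = -(2x - 4y)/(-4x + 2y) = (x - 2y)/(2x - y)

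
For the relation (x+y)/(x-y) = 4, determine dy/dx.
Differentiate the relation implicitly: treat y = y(x) and apply the chain rule, so every y-derivative picks up a y' = dy/dx factor.

With everything moved to the left-hand side, differentiate term by term:
  d/dx[(x + y)/(x - y)] = (y' + 1)/(x - y) + (x + y)(y' - 1)/(x - y)^2
  d/dx[-4] = 0

Separating the contributions that come from x directly and those that come through y:
  without y':      1/(x - y) - (x + y)/(x - y)^2
  multiplying y':  1/(x - y) + (x + y)/(x - y)^2

so (1/(x - y) - (x + y)/(x - y)^2) + (1/(x - y) + (x + y)/(x - y)^2)·y' = 0, and therefore
  dy/dx = -(1/(x - y) - (x + y)/(x - y)^2)/(1/(x - y) + (x + y)/(x - y)^2)
        = -(-2y/(x - y)^2)/(2x/(x - y)^2) = y/x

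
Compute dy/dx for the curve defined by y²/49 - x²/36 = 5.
Apply d/dx to both sides, remembering that y depends on x. Each occurrence of y therefore brings in a y' = dy/dx via the chain rule.

With F(x, y) equal to the left-hand side minus the right, differentiate F term by term:
  d/dx[-x^2/36] = -x/18
  d/dx[y^2/49] = 2y·y'/49
  d/dx[-5] = 0
Adding these up, d/dx[F] = 0 becomes
  (-x/18) + (2y/49)·y' = 0,
so isolating y',
  dy/dx = -(-x/18)/(2y/49) = 49x/(36y)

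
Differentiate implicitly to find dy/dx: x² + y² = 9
Differentiate both sides with respect to x, treating y as y(x). By the chain rule, any term containing y contributes a factor of y' = dy/dx when we differentiate it.

Move every term to one side and write the relation as F(x, y) = 0. Term by term,
  d/dx[x^2] = 2x
  d/dx[y^2] = 2y·y'
  d/dx[-9] = 0

The pieces without y' make up ∂F/∂x and the coefficient of y' is ∂F/∂y:
  ∂F/∂x = 2x,
  ∂F/∂y = 2y.

Since d/dx[F] = ∂F/∂x + (∂F/∂y)·y' = 0, solve for y':
  (∂F/∂y)·y' = -∂F/∂x
  dy/dx = -(∂F/∂x)/(∂F/∂y) = -(2x)/(2y) = -x/y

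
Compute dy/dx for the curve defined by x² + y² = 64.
Apply d/dx to both sides, remembering that y depends on x. Each occurrence of y therefore brings in a y' = dy/dx via the chain rule.

With F(x, y) equal to the left-hand side minus the right, differentiate F term by term:
  d/dx[x^2] = 2x
  d/dx[y^2] = 2y·y'
  d/dx[-64] = 0
Adding these up, d/dx[F] = 0 becomes
  (2x) + (2y)·y' = 0,
so isolating y',
  dy/dx = -(2x)/(2y) = -x/y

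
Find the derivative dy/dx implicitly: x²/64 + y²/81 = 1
Apply d/dx to both sides, remembering that y depends on x. Each occurrence of y therefore brings in a y' = dy/dx via the chain rule.

With F(x, y) equal to the left-hand side minus the right, differentiate F term by term:
  d/dx[x^2/64] = x/32
  d/dx[y^2/81] = 2y·y'/81
  d/dx[-1] = 0
Adding these up, d/dx[F] = 0 becomes
  (x/32) + (2y/81)·y' = 0,
so isolating y',
  dy/dx = -(x/32)/(2y/81) = -81x/(64y)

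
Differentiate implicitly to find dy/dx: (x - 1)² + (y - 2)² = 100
Apply d/dx to both sides, remembering that y depends on x. Each occurrence of y therefore brings in a y' = dy/dx via the chain rule.

With F(x, y) equal to the left-hand side minus the right, differentiate F term by term:
  d/dx[(x - 1)^2] = 2x - 2
  d/dx[(y - 2)^2] = 2·y'(y - 2)
  d/dx[-100] = 0
Adding these up, d/dx[F] = 0 becomes
  (2x - 2) + (2y - 4)·y' = 0,
so isolating y',
  dy/dx = -(2x - 2)/(2y - 4) = (1 - x)/(y - 2)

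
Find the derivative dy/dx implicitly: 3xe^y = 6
Apply d/dx to both sides, remembering that y depends on x. Each occurrence of y therefore brings in a y' = dy/dx via the chain rule.

With F(x, y) equal to the left-hand side minus the right, differentiate F term by term:
  d/dx[3x·e^(y)] = 3x·y'·e^(y) + 3e^(y)
  d/dx[-6] = 0
Adding these up, d/dx[F] = 0 becomes
  (3e^(y)) + (3x·e^(y))·y' = 0,
so isolating y',
  dy/dx = -(3e^(y))/(3x·e^(y)) = -1/x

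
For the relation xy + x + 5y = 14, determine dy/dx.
Apply d/dx to both sides, remembering that y depends on x. Each occurrence of y therefore brings in a y' = dy/dx via the chain rule.

With F(x, y) equal to the left-hand side minus the right, differentiate F term by term:
  d/dx[xy] = x·y' + y
  d/dx[x] = 1
  d/dx[5y] = 5·y'
  d/dx[-14] = 0
Adding these up, d/dx[F] = 0 becomes
  (y + 1) + (x + 5)·y' = 0,
so isolating y',
  dy/dx = -(y + 1)/(x + 5) = (-y - 1)/(x + 5)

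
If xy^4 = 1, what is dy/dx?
Take d/dx of both sides. Since y is implicitly a function of x, the chain rule attaches a y' = dy/dx factor whenever we differentiate through y.

Set F(x, y) = (left side) − (right side), so the curve is F = 0. Differentiating each term of F:
  d/dx[xy^4] = 4xy^3·y' + y^4
  d/dx[-1] = 0

Collecting, the y'-free part is the partial derivative in x and the y' coefficient is the partial derivative in y:
  ∂F/∂x = y^4
  ∂F/∂y = 4xy^3

so d/dx[F(x, y(x))] = ∂F/∂x + (∂F/∂y)·y' = 0. Rearranging,
  dy/dx = -(∂F/∂x)/(∂F/∂y) = -(y^4)/(4xy^3) = -y/(4x)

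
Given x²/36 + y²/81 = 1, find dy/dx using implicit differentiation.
Apply d/dx to both sides, remembering that y depends on x. Each occurrence of y therefore brings in a y' = dy/dx via the chain rule.

With F(x, y) equal to the left-hand side minus the right, differentiate F term by term:
  d/dx[x^2/36] = x/18
  d/dx[y^2/81] = 2y·y'/81
  d/dx[-1] = 0
Adding these up, d/dx[F] = 0 becomes
  (x/18) + (2y/81)·y' = 0,
so isolating y',
  dy/dx = -(x/18)/(2y/81) = -9x/(4y)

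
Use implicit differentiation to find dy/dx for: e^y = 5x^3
Apply d/dx to both sides, remembering that y depends on x. Each occurrence of y therefore brings in a y' = dy/dx via the chain rule.

With F(x, y) equal to the left-hand side minus the right, differentiate F term by term:
  d/dx[-5x^3] = -15x^2
  d/dx[e^(y)] = y'·e^(y)
Adding these up, d/dx[F] = 0 becomes
  (-15x^2) + (e^(y))·y' = 0,
so isolating y',
  dy/dx = -(-15x^2)/(e^(y)) = 15x^2e^(-y)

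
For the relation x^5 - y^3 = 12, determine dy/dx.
Apply d/dx to both sides, remembering that y depends on x. Each occurrence of y therefore brings in a y' = dy/dx via the chain rule.

With F(x, y) equal to the left-hand side minus the right, differentiate F term by term:
  d/dx[x^5] = 5x^4
  d/dx[-y^3] = -3y^2·y'
  d/dx[-12] = 0
Adding these up, d/dx[F] = 0 becomes
  (5x^4) + (-3y^2)·y' = 0,
so isolating y',
  dy/dx = -(5x^4)/(-3y^2) = 5x^4/(3y^2)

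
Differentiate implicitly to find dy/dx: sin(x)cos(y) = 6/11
Apply d/dx to both sides, remembering that y depends on x. Each occurrence of y therefore brings in a y' = dy/dx via the chain rule.

With F(x, y) equal to the left-hand side minus the right, differentiate F term by term:
  d/dx[sin(x)·cos(y)] = -y'·sin(x)·sin(y) + cos(x)·cos(y)
  d/dx[-6/11] = 0
Adding these up, d/dx[F] = 0 becomes
  (cos(x)·cos(y)) + (-sin(x)·sin(y))·y' = 0,
so isolating y',
  dy/dx = -(cos(x)·cos(y))/(-sin(x)·sin(y)) = 1/(tan(x)·tan(y))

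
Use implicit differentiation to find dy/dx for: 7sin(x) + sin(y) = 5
Apply d/dx to both sides, remembering that y depends on x. Each occurrence of y therefore brings in a y' = dy/dx via the chain rule.

With F(x, y) equal to the left-hand side minus the right, differentiate F term by term:
  d/dx[7sin(x)] = 7cos(x)
  d/dx[sin(y)] = y'·cos(y)
  d/dx[-5] = 0
Adding these up, d/dx[F] = 0 becomes
  (7cos(x)) + (cos(y))·y' = 0,
so isolating y',
  dy/dx = -(7cos(x))/(cos(y)) = -7cos(x)/cos(y)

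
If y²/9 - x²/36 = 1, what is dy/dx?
Differentiate the relation implicitly: treat y = y(x) and apply the chain rule, so every y-derivative picks up a y' = dy/dx factor.

With everything moved to the left-hand side, differentiate term by term:
  d/dx[-x^2/36] = -x/18
  d/dx[y^2/9] = 2y·y'/9
  d/dx[-1] = 0

Separating the contributions that come from x directly and those that come through y:
  without y':      -x/18
  multiplying y':  2y/9

so (-x/18) + (2y/9)·y' = 0, and therefore
  dy/dx = -(-x/18)/(2y/9) = x/(4y)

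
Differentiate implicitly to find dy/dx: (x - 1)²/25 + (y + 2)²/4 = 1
Differentiate both sides with respect to x, treating y as y(x). By the chain rule, any term containing y contributes a factor of y' = dy/dx when we differentiate it.

Move every term to one side and write the relation as F(x, y) = 0. Term by term,
  d/dx[(x - 1)^2/25] = 2x/25 - 2/25
  d/dx[(y + 2)^2/4] = y'(y + 2)/2
  d/dx[-1] = 0

The pieces without y' make up ∂F/∂x and the coefficient of y' is ∂F/∂y:
  ∂F/∂x = 2x/25 - 2/25,
  ∂F/∂y = y/2 + 1.

Since d/dx[F] = ∂F/∂x + (∂F/∂y)·y' = 0, solve for y':
  (∂F/∂y)·y' = -∂F/∂x
  dy/dx = -(∂F/∂x)/(∂F/∂y) = -(2x/25 - 2/25)/(y/2 + 1)
        = -(2(x - 1)/25)/((y + 2)/2) = 4(1 - x)/(25(y + 2))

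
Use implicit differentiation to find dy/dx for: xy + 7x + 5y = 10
Apply d/dx to both sides, remembering that y depends on x. Each occurrence of y therefore brings in a y' = dy/dx via the chain rule.

With F(x, y) equal to the left-hand side minus the right, differentiate F term by term:
  d/dx[xy] = x·y' + y
  d/dx[7x] = 7
  d/dx[5y] = 5·y'
  d/dx[-10] = 0
Adding these up, d/dx[F] = 0 becomes
  (y + 7) + (x + 5)·y' = 0,
so isolating y',
  dy/dx = -(y + 7)/(x + 5) = (-y - 7)/(x + 5)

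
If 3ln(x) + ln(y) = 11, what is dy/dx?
Take d/dx of both sides. Since y is implicitly a function of x, the chain rule attaches a y' = dy/dx factor whenever we differentiate through y.

Set F(x, y) = (left side) − (right side), so the curve is F = 0. Differentiating each term of F:
  d/dx[3ln(x)] = 3/x
  d/dx[ln(y)] = y'/y
  d/dx[-11] = 0

Collecting, the y'-free part is the partial derivative in x and the y' coefficient is the partial derivative in y:
  ∂F/∂x = 3/x
  ∂F/∂y = 1/y

so d/dx[F(x, y(x))] = ∂F/∂x + (∂F/∂y)·y' = 0. Rearranging,
  dy/dx = -(∂F/∂x)/(∂F/∂y) = -(3/x)/(1/y) = -3y/x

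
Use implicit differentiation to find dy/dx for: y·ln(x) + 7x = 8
Differentiate both sides with respect to x, treating y as y(x). By the chain rule, any term containing y contributes a factor of y' = dy/dx when we differentiate it.

Move every term to one side and write the relation as F(x, y) = 0. Term by term,
  d/dx[7x] = 7
  d/dx[y·ln(x)] = y'·ln(x) + y/x
  d/dx[-8] = 0

The pieces without y' make up ∂F/∂x and the coefficient of y' is ∂F/∂y:
  ∂F/∂x = 7 + y/x,
  ∂F/∂y = ln(x).

Since d/dx[F] = ∂F/∂x + (∂F/∂y)·y' = 0, solve for y':
  (∂F/∂y)·y' = -∂F/∂x
  dy/dx = -(∂F/∂x)/(∂F/∂y) = -(7 + y/x)/(ln(x))
        = -((7x + y)/x)/(ln(x)) = (-7x - y)/(x·ln(x))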